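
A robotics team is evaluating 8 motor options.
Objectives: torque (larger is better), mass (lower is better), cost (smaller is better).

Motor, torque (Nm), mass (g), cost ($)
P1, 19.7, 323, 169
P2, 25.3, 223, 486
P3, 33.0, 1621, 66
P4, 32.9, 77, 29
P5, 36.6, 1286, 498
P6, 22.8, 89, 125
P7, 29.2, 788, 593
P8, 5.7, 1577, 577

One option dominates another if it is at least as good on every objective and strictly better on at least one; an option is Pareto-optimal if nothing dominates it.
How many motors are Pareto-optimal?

P1: dominated by P4 (torque 32.9≥19.7, mass 77≤323, cost 29≤169).
P2: dominated by P4 (torque 32.9≥25.3, mass 77≤223, cost 29≤486).
P3: not dominated.
P4: not dominated (best mass).
P5: not dominated (best torque).
P6: dominated by P4 (torque 32.9≥22.8, mass 77≤89, cost 29≤125).
P7: dominated by P4 (torque 32.9≥29.2, mass 77≤788, cost 29≤593).
P8: dominated by P1 (torque 19.7≥5.7, mass 323≤1577, cost 169≤577).
Pareto-optimal: P3, P4, P5 → 3.

3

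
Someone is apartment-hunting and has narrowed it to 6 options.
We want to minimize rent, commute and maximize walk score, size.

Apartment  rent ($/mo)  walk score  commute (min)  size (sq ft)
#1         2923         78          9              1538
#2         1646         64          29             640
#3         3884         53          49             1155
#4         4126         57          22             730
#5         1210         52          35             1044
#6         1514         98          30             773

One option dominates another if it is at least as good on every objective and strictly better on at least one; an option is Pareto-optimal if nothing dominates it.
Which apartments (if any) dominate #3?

#1

#1: rent 2923≤3884, walk score 78≥53, commute 9≤49, size 1538≥1155 — dominates #3.
Others (#2, #4, #5, #6) are each worse than #3 on at least one objective.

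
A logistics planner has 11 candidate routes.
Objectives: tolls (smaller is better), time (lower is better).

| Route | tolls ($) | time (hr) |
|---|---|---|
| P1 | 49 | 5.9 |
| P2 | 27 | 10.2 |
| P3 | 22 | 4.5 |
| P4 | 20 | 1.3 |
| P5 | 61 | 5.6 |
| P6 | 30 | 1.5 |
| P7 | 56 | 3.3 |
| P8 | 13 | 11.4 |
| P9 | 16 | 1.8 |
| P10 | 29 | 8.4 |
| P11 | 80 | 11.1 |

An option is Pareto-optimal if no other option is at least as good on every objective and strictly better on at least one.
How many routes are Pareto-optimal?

P1: dominated by P3 (tolls 22≤49, time 4.5≤5.9).
P2: dominated by P3 (tolls 22≤27, time 4.5≤10.2).
P3: dominated by P4 (tolls 20≤22, time 1.3≤4.5).
P4: not dominated (best time).
P5: dominated by P3 (tolls 22≤61, time 4.5≤5.6).
P6: dominated by P4 (tolls 20≤30, time 1.3≤1.5).
P7: dominated by P4 (tolls 20≤56, time 1.3≤3.3).
P8: not dominated (best tolls).
P9: not dominated.
P10: dominated by P3 (tolls 22≤29, time 4.5≤8.4).
P11: dominated by P1 (tolls 49≤80, time 5.9≤11.1).
Pareto-optimal: P4, P8, P9 → 3.

3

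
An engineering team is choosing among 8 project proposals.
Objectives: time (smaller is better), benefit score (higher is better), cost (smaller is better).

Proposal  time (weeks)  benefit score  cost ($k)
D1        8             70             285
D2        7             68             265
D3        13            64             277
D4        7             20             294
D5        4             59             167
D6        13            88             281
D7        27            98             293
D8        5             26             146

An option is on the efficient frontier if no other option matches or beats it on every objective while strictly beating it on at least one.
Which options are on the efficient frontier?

D1, D2, D5, D6, D7, D8

D1: not dominated.
D2: not dominated.
D3: dominated by D2 (time 7≤13, benefit score 68≥64, cost 265≤277).
D4: dominated by D2 (time 7≤7, benefit score 68≥20, cost 265≤294).
D5: not dominated (best time).
D6: not dominated.
D7: not dominated (best benefit score).
D8: not dominated (best cost).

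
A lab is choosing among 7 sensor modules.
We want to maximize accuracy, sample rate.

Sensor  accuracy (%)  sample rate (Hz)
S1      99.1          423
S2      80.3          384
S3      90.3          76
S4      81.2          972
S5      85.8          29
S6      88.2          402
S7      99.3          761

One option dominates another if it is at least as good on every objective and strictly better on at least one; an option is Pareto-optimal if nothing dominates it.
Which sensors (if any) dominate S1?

S7: accuracy 99.3≥99.1, sample rate 761≥423 — dominates S1.
Others (S2, S3, S4, S5, S6) are each worse than S1 on at least one objective.

S7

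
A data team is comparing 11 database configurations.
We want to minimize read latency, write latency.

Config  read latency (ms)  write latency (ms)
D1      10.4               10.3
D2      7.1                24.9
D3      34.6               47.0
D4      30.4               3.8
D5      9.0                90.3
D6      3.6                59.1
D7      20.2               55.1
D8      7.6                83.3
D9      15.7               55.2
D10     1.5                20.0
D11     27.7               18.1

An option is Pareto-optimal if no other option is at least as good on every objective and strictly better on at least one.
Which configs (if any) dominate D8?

D2: read latency 7.1≤7.6, write latency 24.9≤83.3 — dominates D8.
D6: read latency 3.6≤7.6, write latency 59.1≤83.3 — dominates D8.
D10: read latency 1.5≤7.6, write latency 20.0≤83.3 — dominates D8.
Others (D1, D3, D4, D5, D7, D9, D11) are each worse than D8 on at least one objective.

D2, D6, D10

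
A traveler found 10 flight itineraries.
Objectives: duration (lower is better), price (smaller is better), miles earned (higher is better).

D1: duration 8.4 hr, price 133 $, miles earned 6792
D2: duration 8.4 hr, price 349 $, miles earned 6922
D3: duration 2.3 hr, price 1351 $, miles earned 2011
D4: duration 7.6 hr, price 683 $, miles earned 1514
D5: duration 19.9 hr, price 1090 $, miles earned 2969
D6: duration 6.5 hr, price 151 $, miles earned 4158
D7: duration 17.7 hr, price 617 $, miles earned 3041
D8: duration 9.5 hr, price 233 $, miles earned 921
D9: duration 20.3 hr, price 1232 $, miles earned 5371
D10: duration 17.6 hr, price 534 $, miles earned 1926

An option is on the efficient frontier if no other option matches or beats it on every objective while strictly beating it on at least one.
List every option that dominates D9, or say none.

D1: duration 8.4≤20.3, price 133≤1232, miles earned 6792≥5371 — dominates D9.
D2: duration 8.4≤20.3, price 349≤1232, miles earned 6922≥5371 — dominates D9.
Others (D3, D4, D5, D6, D7, D8, D10) are each worse than D9 on at least one objective.

D1, D2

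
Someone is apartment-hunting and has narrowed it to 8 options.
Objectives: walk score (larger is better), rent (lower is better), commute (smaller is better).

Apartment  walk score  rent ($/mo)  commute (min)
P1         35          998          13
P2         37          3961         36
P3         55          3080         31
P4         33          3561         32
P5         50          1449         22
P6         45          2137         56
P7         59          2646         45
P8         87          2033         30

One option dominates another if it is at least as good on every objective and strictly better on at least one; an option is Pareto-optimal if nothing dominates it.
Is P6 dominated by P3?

P3 vs P6: P3 is worse on rent (3080 vs 2137), so it does not dominate P6.

No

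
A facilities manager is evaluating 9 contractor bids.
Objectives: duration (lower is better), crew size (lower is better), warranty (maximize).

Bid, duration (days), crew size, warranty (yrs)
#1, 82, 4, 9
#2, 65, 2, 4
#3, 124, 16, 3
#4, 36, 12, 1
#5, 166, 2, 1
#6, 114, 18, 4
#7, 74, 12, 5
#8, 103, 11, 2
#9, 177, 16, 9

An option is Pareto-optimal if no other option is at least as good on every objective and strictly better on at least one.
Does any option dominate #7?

No

#1: worse on duration (82 vs 74).
#2: worse on warranty (4 vs 5).
#3: worse on duration (124 vs 74).
#4: worse on warranty (1 vs 5).
#5: worse on duration (166 vs 74).
#6: worse on duration (114 vs 74).
#8: worse on duration (103 vs 74).
#9: worse on duration (177 vs 74).
No option is at least as good as #7 on every objective and strictly better on one.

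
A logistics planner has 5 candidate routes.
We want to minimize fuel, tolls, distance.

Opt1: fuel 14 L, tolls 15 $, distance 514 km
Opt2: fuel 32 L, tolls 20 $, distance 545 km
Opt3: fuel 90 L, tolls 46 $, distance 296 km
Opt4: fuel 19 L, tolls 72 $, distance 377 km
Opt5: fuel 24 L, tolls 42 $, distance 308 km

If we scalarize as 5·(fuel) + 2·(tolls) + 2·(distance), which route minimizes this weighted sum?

Opt5

Opt1: 5·14 + 2·15 + 2·514 = 1128
Opt2: 5·32 + 2·20 + 2·545 = 1290
Opt3: 5·90 + 2·46 + 2·296 = 1134
Opt4: 5·19 + 2·72 + 2·377 = 993
Opt5: 5·24 + 2·42 + 2·308 = 820
Lowest: Opt5 at 820.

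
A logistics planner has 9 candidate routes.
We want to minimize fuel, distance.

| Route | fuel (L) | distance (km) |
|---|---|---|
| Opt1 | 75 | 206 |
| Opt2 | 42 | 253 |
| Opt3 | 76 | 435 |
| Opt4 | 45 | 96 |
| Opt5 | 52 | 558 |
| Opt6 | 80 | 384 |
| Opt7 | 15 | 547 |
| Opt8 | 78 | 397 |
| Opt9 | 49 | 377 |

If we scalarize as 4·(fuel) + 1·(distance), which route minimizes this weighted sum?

Opt1: 4·75 + 1·206 = 506
Opt2: 4·42 + 1·253 = 421
Opt3: 4·76 + 1·435 = 739
Opt4: 4·45 + 1·96 = 276
Opt5: 4·52 + 1·558 = 766
Opt6: 4·80 + 1·384 = 704
Opt7: 4·15 + 1·547 = 607
Opt8: 4·78 + 1·397 = 709
Opt9: 4·49 + 1·377 = 573
Lowest: Opt4 at 276.

Opt4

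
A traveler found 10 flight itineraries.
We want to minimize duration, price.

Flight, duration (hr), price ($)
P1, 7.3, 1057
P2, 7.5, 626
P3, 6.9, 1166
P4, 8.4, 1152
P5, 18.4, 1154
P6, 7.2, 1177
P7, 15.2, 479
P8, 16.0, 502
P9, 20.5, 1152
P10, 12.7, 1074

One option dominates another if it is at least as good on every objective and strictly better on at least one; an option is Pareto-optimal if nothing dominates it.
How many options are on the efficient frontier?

P1: not dominated.
P2: not dominated.
P3: not dominated (best duration).
P4: dominated by P1 (duration 7.3≤8.4, price 1057≤1152).
P5: dominated by P1 (duration 7.3≤18.4, price 1057≤1154).
P6: dominated by P3 (duration 6.9≤7.2, price 1166≤1177).
P7: not dominated (best price).
P8: dominated by P7 (duration 15.2≤16.0, price 479≤502).
P9: dominated by P1 (duration 7.3≤20.5, price 1057≤1152).
P10: dominated by P1 (duration 7.3≤12.7, price 1057≤1074).
Pareto-optimal: P1, P2, P3, P7 → 4.

4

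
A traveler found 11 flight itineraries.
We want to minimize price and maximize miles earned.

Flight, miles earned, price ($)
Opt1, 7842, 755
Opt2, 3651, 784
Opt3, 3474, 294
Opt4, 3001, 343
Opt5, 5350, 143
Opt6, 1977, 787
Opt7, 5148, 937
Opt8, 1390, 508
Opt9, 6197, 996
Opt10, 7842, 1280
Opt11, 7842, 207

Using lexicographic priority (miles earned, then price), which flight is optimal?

First maximize miles earned: best is 7842, kept {Opt1, Opt10, Opt11}.
Then minimize price: best is 207, kept {Opt11}.

Opt11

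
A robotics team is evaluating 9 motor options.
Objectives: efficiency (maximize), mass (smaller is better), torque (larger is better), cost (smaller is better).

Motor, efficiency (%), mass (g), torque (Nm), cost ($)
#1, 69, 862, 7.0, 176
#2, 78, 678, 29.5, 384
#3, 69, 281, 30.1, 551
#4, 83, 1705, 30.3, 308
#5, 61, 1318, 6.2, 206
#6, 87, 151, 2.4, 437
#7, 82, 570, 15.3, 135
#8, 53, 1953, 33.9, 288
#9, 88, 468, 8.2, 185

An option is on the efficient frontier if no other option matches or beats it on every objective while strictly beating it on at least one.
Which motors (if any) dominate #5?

#1, #7, #9

#1: efficiency 69≥61, mass 862≤1318, torque 7.0≥6.2, cost 176≤206 — dominates #5.
#7: efficiency 82≥61, mass 570≤1318, torque 15.3≥6.2, cost 135≤206 — dominates #5.
#9: efficiency 88≥61, mass 468≤1318, torque 8.2≥6.2, cost 185≤206 — dominates #5.
Others (#2, #3, #4, #6, #8) are each worse than #5 on at least one objective.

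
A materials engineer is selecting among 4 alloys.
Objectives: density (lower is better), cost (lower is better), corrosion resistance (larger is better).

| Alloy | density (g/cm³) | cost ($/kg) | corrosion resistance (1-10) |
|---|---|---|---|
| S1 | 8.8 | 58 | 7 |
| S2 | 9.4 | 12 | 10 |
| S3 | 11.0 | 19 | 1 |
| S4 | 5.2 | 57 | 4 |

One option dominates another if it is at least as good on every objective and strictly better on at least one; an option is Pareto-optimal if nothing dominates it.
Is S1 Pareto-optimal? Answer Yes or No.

S2: worse on density (9.4 vs 8.8).
S3: worse on density (11.0 vs 8.8).
S4: worse on corrosion resistance (4 vs 7).
No option is at least as good as S1 on every objective and strictly better on one.

Yes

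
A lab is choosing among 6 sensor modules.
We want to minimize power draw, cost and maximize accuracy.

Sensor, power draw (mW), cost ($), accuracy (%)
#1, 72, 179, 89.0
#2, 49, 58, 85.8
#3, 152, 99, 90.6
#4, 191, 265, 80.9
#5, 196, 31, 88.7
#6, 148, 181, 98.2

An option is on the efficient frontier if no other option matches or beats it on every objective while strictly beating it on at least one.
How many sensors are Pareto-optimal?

#1: not dominated.
#2: not dominated (best power draw).
#3: not dominated.
#4: dominated by #1 (power draw 72≤191, cost 179≤265, accuracy 89.0≥80.9).
#5: not dominated (best cost).
#6: not dominated (best accuracy).
Pareto-optimal: #1, #2, #3, #5, #6 → 5.

5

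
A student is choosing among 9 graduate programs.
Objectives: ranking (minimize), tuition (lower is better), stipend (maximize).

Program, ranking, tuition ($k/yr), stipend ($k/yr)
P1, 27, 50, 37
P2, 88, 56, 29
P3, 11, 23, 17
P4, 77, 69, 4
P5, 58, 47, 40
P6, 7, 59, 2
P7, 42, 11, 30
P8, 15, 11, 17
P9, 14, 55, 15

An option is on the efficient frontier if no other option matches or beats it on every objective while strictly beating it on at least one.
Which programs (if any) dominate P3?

none

P1: worse on ranking (27 vs 11).
P2: worse on ranking (88 vs 11).
P4: worse on ranking (77 vs 11).
P5: worse on ranking (58 vs 11).
P6: worse on tuition (59 vs 23).
P7: worse on ranking (42 vs 11).
P8: worse on ranking (15 vs 11).
P9: worse on ranking (14 vs 11).
No option dominates P3.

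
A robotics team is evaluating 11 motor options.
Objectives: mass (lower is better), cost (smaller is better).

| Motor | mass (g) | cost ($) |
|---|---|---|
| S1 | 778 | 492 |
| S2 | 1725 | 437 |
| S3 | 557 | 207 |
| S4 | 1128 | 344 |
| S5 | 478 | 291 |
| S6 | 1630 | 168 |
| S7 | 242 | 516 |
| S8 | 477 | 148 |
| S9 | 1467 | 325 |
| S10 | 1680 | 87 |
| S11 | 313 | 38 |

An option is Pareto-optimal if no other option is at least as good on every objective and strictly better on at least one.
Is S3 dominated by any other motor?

Yes

S8 vs S3: mass 477≤557, cost 148≤207 — S8 is at least as good on every objective and strictly better on at least one, so S8 dominates S3.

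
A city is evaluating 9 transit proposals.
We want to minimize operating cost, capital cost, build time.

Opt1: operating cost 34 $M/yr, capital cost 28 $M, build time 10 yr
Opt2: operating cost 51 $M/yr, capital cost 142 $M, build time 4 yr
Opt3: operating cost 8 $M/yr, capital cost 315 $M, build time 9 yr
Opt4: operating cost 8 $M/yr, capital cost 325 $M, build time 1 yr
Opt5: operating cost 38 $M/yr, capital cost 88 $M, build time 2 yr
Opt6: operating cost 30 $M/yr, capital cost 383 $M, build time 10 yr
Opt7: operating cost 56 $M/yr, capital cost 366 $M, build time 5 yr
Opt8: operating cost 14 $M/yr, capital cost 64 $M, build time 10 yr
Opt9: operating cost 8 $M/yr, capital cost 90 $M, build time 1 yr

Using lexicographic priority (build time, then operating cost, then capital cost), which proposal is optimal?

First minimize build time: best is 1, kept {Opt4, Opt9}.
Then minimize operating cost: best is 8, kept {Opt4, Opt9}.
Then minimize capital cost: best is 90, kept {Opt9}.

Opt9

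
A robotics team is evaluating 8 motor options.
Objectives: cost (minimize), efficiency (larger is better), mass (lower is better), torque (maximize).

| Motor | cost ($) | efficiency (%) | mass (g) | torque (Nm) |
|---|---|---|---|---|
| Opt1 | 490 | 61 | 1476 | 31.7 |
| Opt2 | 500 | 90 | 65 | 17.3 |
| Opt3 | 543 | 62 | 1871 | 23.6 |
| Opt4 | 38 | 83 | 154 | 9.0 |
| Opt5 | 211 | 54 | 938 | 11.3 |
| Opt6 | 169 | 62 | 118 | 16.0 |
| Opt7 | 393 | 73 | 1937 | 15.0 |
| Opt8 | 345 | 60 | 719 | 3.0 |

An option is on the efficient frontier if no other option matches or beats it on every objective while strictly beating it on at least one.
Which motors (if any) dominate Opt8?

Opt4, Opt6

Opt4: cost 38≤345, efficiency 83≥60, mass 154≤719, torque 9.0≥3.0 — dominates Opt8.
Opt6: cost 169≤345, efficiency 62≥60, mass 118≤719, torque 16.0≥3.0 — dominates Opt8.
Others (Opt1, Opt2, Opt3, Opt5, Opt7) are each worse than Opt8 on at least one objective.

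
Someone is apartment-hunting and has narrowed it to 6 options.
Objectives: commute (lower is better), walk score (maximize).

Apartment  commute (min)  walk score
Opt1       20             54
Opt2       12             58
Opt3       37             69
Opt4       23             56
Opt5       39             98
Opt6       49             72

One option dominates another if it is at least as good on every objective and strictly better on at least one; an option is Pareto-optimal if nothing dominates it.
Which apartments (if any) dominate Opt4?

Opt2: commute 12≤23, walk score 58≥56 — dominates Opt4.
Others (Opt1, Opt3, Opt5, Opt6) are each worse than Opt4 on at least one objective.

Opt2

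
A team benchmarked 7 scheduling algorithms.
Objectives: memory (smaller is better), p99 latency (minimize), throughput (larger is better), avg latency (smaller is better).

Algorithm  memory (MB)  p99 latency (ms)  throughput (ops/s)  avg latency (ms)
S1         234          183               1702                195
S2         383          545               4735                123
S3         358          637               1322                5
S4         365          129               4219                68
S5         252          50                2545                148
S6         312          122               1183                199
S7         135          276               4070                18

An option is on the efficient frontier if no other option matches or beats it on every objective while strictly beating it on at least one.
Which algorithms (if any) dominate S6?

S5

S5: memory 252≤312, p99 latency 50≤122, throughput 2545≥1183, avg latency 148≤199 — dominates S6.
Others (S1, S2, S3, S4, S7) are each worse than S6 on at least one objective.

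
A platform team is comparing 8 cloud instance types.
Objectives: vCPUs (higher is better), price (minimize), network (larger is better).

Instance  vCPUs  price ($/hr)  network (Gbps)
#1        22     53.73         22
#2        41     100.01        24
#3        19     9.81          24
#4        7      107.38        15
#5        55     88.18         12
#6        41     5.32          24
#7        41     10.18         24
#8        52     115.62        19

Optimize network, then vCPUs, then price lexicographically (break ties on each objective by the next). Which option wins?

#6

First maximize network: best is 24, kept {#2, #3, #6, #7}.
Then maximize vCPUs: best is 41, kept {#2, #6, #7}.
Then minimize price: best is 5.32, kept {#6}.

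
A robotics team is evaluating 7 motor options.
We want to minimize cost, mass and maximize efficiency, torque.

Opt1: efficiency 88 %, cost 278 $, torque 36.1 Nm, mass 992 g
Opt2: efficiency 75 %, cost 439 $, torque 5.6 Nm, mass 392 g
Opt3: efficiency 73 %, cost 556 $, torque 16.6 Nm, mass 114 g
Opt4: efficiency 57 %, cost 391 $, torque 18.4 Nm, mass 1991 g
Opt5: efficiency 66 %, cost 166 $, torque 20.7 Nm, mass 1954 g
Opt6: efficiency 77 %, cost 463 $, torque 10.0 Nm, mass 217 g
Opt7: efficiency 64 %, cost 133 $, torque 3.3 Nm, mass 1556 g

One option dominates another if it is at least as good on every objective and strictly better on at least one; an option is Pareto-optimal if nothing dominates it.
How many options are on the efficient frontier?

Opt1: not dominated (best efficiency).
Opt2: not dominated.
Opt3: not dominated (best mass).
Opt4: dominated by Opt1 (efficiency 88≥57, cost 278≤391, torque 36.1≥18.4, mass 992≤1991).
Opt5: not dominated.
Opt6: not dominated.
Opt7: not dominated (best cost).
Pareto-optimal: Opt1, Opt2, Opt3, Opt5, Opt6, Opt7 → 6.

6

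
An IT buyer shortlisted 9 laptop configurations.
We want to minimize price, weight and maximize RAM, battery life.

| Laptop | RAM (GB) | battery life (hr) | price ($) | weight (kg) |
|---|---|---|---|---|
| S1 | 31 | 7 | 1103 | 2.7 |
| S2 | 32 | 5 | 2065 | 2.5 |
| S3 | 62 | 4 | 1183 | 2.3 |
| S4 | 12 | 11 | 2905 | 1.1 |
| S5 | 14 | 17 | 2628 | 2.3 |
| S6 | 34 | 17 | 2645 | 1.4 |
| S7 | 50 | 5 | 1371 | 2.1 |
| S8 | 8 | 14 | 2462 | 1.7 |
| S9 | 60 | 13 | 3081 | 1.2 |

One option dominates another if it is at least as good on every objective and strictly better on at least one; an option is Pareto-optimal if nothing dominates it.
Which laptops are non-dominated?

S1, S3, S4, S5, S6, S7, S8, S9

S1: not dominated (best price).
S2: dominated by S7 (RAM 50≥32, battery life 5≥5, price 1371≤2065, weight 2.1≤2.5).
S3: not dominated (best RAM).
S4: not dominated (best weight).
S5: not dominated.
S6: not dominated.
S7: not dominated.
S8: not dominated.
S9: not dominated.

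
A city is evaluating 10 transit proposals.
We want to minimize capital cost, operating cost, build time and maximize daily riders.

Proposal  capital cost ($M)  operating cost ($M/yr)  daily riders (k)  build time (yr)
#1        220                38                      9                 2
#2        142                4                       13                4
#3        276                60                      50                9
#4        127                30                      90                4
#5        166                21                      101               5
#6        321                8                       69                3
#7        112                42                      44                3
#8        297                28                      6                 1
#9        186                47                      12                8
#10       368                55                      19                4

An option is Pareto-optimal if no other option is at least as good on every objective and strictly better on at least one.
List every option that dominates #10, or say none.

#4: capital cost 127≤368, operating cost 30≤55, daily riders 90≥19, build time 4≤4 — dominates #10.
#6: capital cost 321≤368, operating cost 8≤55, daily riders 69≥19, build time 3≤4 — dominates #10.
#7: capital cost 112≤368, operating cost 42≤55, daily riders 44≥19, build time 3≤4 — dominates #10.
Others (#1, #2, #3, #5, #8, #9) are each worse than #10 on at least one objective.

#4, #6, #7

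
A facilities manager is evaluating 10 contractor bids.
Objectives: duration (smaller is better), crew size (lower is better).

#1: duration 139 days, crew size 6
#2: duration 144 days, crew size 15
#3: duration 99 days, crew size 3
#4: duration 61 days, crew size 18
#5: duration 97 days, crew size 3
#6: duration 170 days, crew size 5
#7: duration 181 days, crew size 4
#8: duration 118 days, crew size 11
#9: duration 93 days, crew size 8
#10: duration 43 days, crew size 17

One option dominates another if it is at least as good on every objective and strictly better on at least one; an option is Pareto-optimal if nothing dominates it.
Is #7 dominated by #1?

No

#1 vs #7: #1 is worse on crew size (6 vs 4), so it does not dominate #7.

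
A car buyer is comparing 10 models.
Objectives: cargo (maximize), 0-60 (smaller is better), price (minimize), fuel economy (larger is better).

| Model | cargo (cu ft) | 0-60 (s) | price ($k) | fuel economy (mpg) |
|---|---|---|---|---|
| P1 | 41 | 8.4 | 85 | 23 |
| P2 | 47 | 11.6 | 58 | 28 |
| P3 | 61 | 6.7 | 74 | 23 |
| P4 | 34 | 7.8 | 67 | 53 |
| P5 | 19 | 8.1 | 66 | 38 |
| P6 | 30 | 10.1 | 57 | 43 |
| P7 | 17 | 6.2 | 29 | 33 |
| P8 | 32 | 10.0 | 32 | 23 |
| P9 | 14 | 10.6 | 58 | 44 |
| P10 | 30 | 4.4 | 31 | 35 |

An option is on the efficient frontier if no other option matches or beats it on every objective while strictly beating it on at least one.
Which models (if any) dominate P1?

P3: cargo 61≥41, 0-60 6.7≤8.4, price 74≤85, fuel economy 23≥23 — dominates P1.
Others (P2, P4, P5, P6, P7, P8, P9, P10) are each worse than P1 on at least one objective.

P3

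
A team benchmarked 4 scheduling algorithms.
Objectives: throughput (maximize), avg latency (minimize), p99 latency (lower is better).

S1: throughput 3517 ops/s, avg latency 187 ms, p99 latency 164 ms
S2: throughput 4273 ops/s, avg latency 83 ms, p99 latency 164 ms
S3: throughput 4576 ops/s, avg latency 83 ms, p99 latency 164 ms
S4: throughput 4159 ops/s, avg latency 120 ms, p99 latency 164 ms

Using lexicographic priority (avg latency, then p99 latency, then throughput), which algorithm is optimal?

S3

First minimize avg latency: best is 83, kept {S2, S3}.
Then minimize p99 latency: best is 164, kept {S2, S3}.
Then maximize throughput: best is 4576, kept {S3}.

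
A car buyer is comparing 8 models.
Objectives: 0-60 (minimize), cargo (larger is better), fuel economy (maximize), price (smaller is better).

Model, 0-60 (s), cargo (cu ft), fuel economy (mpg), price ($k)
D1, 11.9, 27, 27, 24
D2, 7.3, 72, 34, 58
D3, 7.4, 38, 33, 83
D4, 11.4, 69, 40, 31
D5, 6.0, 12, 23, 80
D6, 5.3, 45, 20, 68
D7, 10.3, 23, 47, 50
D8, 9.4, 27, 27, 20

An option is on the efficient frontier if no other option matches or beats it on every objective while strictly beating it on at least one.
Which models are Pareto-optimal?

D1: dominated by D8 (0-60 9.4≤11.9, cargo 27≥27, fuel economy 27≥27, price 20≤24).
D2: not dominated (best cargo).
D3: dominated by D2 (0-60 7.3≤7.4, cargo 72≥38, fuel economy 34≥33, price 58≤83).
D4: not dominated.
D5: not dominated.
D6: not dominated (best 0-60).
D7: not dominated (best fuel economy).
D8: not dominated (best price).

D2, D4, D5, D6, D7, D8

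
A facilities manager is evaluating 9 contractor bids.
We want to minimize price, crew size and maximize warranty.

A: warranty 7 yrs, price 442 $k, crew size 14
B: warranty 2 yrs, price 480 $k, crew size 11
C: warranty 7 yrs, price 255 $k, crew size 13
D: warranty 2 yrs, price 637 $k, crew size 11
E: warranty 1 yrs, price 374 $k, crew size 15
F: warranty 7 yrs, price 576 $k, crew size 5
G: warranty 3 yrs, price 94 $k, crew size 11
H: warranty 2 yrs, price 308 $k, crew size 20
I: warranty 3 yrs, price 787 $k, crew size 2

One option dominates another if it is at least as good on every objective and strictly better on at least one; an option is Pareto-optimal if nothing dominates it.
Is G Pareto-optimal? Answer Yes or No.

A: worse on price (442 vs 94).
B: worse on warranty (2 vs 3).
C: worse on price (255 vs 94).
D: worse on warranty (2 vs 3).
E: worse on warranty (1 vs 3).
F: worse on price (576 vs 94).
H: worse on warranty (2 vs 3).
I: worse on price (787 vs 94).
No option is at least as good as G on every objective and strictly better on one.

Yes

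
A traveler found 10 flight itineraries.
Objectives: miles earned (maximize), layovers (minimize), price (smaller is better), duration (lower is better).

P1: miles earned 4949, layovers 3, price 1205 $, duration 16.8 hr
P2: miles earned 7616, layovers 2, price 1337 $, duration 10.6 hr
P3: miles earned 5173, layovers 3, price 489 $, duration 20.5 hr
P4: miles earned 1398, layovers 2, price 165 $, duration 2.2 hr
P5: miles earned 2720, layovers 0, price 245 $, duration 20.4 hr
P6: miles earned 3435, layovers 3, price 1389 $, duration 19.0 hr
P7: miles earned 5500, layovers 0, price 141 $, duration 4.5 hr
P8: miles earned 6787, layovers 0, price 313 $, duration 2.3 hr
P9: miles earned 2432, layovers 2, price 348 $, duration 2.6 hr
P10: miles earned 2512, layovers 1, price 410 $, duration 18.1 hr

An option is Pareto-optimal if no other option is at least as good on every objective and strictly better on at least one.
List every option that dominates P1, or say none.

P7, P8

P7: miles earned 5500≥4949, layovers 0≤3, price 141≤1205, duration 4.5≤16.8 — dominates P1.
P8: miles earned 6787≥4949, layovers 0≤3, price 313≤1205, duration 2.3≤16.8 — dominates P1.
Others (P2, P3, P4, P5, P6, P9, P10) are each worse than P1 on at least one objective.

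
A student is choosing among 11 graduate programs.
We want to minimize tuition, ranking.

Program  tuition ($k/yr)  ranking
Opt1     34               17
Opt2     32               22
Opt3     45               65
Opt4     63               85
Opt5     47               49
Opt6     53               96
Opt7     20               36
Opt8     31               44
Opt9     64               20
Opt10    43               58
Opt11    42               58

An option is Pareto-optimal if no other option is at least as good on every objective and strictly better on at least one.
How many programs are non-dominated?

Opt1: not dominated (best ranking).
Opt2: not dominated.
Opt3: dominated by Opt1 (tuition 34≤45, ranking 17≤65).
Opt4: dominated by Opt1 (tuition 34≤63, ranking 17≤85).
Opt5: dominated by Opt1 (tuition 34≤47, ranking 17≤49).
Opt6: dominated by Opt1 (tuition 34≤53, ranking 17≤96).
Opt7: not dominated (best tuition).
Opt8: dominated by Opt7 (tuition 20≤31, ranking 36≤44).
Opt9: dominated by Opt1 (tuition 34≤64, ranking 17≤20).
Opt10: dominated by Opt1 (tuition 34≤43, ranking 17≤58).
Opt11: dominated by Opt1 (tuition 34≤42, ranking 17≤58).
Pareto-optimal: Opt1, Opt2, Opt7 → 3.

3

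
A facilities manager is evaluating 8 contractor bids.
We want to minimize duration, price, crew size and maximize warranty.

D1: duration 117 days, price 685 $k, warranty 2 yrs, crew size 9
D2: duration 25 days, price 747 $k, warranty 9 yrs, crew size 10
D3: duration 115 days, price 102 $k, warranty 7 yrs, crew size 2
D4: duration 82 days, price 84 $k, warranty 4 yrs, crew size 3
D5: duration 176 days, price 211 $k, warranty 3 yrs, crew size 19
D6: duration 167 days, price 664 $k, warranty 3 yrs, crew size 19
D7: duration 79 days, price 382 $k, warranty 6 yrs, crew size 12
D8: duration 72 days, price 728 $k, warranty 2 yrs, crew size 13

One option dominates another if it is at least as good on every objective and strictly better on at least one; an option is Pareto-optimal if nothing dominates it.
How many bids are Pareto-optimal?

D1: dominated by D3 (duration 115≤117, price 102≤685, warranty 7≥2, crew size 2≤9).
D2: not dominated (best duration).
D3: not dominated (best crew size).
D4: not dominated (best price).
D5: dominated by D3 (duration 115≤176, price 102≤211, warranty 7≥3, crew size 2≤19).
D6: dominated by D3 (duration 115≤167, price 102≤664, warranty 7≥3, crew size 2≤19).
D7: not dominated.
D8: not dominated.
Pareto-optimal: D2, D3, D4, D7, D8 → 5.

5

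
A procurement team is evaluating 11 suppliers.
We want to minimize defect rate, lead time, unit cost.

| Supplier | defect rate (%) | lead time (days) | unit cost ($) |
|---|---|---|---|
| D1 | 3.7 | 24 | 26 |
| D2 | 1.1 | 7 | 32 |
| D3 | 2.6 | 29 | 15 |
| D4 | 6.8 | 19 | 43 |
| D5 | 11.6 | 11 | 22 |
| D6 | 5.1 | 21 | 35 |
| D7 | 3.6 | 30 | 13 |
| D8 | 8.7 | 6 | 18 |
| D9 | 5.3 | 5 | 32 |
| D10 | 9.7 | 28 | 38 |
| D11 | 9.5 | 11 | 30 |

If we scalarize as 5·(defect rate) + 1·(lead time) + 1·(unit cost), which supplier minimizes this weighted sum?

D1: 5·3.7 + 1·24 + 1·26 = 68.5
D2: 5·1.1 + 1·7 + 1·32 = 44.5
D3: 5·2.6 + 1·29 + 1·15 = 57.0
D4: 5·6.8 + 1·19 + 1·43 = 96.0
D5: 5·11.6 + 1·11 + 1·22 = 91.0
D6: 5·5.1 + 1·21 + 1·35 = 81.5
D7: 5·3.6 + 1·30 + 1·13 = 61.0
D8: 5·8.7 + 1·6 + 1·18 = 67.5
D9: 5·5.3 + 1·5 + 1·32 = 63.5
D10: 5·9.7 + 1·28 + 1·38 = 114.5
D11: 5·9.5 + 1·11 + 1·30 = 88.5
Lowest: D2 at 44.5.

D2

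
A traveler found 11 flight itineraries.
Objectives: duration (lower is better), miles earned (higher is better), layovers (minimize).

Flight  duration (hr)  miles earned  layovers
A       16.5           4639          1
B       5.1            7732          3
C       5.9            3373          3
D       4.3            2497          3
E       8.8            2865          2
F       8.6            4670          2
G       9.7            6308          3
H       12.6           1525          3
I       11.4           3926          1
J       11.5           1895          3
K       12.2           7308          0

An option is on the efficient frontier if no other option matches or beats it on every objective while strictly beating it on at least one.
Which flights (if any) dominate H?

B: duration 5.1≤12.6, miles earned 7732≥1525, layovers 3≤3 — dominates H.
C: duration 5.9≤12.6, miles earned 3373≥1525, layovers 3≤3 — dominates H.
D: duration 4.3≤12.6, miles earned 2497≥1525, layovers 3≤3 — dominates H.
E: duration 8.8≤12.6, miles earned 2865≥1525, layovers 2≤3 — dominates H.
F: duration 8.6≤12.6, miles earned 4670≥1525, layovers 2≤3 — dominates H.
G: duration 9.7≤12.6, miles earned 6308≥1525, layovers 3≤3 — dominates H.
I: duration 11.4≤12.6, miles earned 3926≥1525, layovers 1≤3 — dominates H.
J: duration 11.5≤12.6, miles earned 1895≥1525, layovers 3≤3 — dominates H.
K: duration 12.2≤12.6, miles earned 7308≥1525, layovers 0≤3 — dominates H.
Others (A) are each worse than H on at least one objective.

B, C, D, E, F, G, I, J, K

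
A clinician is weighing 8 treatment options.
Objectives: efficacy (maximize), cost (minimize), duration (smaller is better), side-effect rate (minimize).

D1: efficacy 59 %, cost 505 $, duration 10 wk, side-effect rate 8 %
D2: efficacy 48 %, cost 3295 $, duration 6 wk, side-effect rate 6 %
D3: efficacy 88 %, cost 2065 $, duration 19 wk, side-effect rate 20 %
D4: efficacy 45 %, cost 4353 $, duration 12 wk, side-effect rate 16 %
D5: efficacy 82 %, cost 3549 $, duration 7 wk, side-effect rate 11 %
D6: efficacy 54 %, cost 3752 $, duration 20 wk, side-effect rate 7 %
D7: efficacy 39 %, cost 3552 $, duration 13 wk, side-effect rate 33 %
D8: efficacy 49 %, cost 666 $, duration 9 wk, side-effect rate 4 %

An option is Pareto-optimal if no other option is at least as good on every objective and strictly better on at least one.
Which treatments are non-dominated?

D1, D2, D3, D5, D6, D8

D1: not dominated (best cost).
D2: not dominated (best duration).
D3: not dominated (best efficacy).
D4: dominated by D1 (efficacy 59≥45, cost 505≤4353, duration 10≤12, side-effect rate 8≤16).
D5: not dominated.
D6: not dominated.
D7: dominated by D1 (efficacy 59≥39, cost 505≤3552, duration 10≤13, side-effect rate 8≤33).
D8: not dominated (best side-effect rate).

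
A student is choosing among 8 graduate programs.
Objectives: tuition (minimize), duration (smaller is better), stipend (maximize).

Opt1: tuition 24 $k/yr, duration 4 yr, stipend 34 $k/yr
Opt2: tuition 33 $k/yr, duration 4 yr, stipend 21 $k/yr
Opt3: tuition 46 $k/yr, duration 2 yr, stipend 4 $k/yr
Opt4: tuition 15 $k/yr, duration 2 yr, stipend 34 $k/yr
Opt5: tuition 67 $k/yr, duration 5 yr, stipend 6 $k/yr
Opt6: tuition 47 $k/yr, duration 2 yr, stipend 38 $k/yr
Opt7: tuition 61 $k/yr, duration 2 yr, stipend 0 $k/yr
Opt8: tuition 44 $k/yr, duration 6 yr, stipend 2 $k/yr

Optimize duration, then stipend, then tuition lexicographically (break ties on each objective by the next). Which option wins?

First minimize duration: best is 2, kept {Opt3, Opt4, Opt6, Opt7}.
Then maximize stipend: best is 38, kept {Opt6}.

Opt6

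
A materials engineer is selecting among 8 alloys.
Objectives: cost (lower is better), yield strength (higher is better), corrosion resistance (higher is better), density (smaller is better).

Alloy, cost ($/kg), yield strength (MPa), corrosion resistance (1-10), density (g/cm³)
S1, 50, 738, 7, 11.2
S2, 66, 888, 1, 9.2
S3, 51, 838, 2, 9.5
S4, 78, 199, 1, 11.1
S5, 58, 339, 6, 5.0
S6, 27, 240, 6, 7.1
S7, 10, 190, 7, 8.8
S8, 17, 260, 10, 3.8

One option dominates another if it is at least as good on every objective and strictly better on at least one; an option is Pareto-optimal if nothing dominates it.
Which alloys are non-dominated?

S1, S2, S3, S5, S7, S8

S1: not dominated.
S2: not dominated (best yield strength).
S3: not dominated.
S4: dominated by S2 (cost 66≤78, yield strength 888≥199, corrosion resistance 1≥1, density 9.2≤11.1).
S5: not dominated.
S6: dominated by S8 (cost 17≤27, yield strength 260≥240, corrosion resistance 10≥6, density 3.8≤7.1).
S7: not dominated (best cost).
S8: not dominated (best corrosion resistance).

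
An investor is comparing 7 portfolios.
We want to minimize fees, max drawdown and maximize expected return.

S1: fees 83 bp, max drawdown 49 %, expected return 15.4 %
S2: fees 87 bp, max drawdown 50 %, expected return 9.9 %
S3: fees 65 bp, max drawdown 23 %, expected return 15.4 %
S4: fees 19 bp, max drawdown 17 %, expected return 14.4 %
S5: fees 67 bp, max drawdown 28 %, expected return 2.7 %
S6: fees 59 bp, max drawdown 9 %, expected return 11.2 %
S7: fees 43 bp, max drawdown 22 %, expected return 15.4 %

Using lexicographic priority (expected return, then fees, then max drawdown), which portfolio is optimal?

S7

First maximize expected return: best is 15.4, kept {S1, S3, S7}.
Then minimize fees: best is 43, kept {S7}.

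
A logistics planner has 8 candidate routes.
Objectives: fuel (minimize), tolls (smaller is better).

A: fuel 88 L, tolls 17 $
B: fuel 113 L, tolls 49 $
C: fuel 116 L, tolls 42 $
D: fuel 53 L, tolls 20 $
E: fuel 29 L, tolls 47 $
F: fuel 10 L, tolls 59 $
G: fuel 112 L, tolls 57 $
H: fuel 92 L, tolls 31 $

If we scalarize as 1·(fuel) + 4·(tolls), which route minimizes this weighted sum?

D

A: 1·88 + 4·17 = 156
B: 1·113 + 4·49 = 309
C: 1·116 + 4·42 = 284
D: 1·53 + 4·20 = 133
E: 1·29 + 4·47 = 217
F: 1·10 + 4·59 = 246
G: 1·112 + 4·57 = 340
H: 1·92 + 4·31 = 216
Lowest: D at 133.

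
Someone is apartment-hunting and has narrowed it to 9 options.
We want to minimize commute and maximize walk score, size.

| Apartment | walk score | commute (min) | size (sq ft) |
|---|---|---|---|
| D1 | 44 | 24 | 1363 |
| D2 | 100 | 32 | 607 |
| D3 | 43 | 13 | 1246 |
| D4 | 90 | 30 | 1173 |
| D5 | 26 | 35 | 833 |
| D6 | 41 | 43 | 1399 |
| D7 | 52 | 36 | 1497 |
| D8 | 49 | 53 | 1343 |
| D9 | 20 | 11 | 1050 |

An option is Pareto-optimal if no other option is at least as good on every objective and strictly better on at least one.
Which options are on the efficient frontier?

D1, D2, D3, D4, D7, D9

D1: not dominated.
D2: not dominated (best walk score).
D3: not dominated.
D4: not dominated.
D5: dominated by D1 (walk score 44≥26, commute 24≤35, size 1363≥833).
D6: dominated by D7 (walk score 52≥41, commute 36≤43, size 1497≥1399).
D7: not dominated (best size).
D8: dominated by D7 (walk score 52≥49, commute 36≤53, size 1497≥1343).
D9: not dominated (best commute).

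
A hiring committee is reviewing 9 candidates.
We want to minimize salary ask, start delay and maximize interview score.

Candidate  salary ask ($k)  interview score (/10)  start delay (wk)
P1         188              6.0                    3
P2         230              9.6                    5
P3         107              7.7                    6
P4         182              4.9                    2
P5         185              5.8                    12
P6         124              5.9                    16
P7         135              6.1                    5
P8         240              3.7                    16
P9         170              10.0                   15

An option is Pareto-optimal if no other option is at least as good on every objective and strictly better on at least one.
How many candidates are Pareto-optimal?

P1: not dominated.
P2: not dominated.
P3: not dominated (best salary ask).
P4: not dominated (best start delay).
P5: dominated by P3 (salary ask 107≤185, interview score 7.7≥5.8, start delay 6≤12).
P6: dominated by P3 (salary ask 107≤124, interview score 7.7≥5.9, start delay 6≤16).
P7: not dominated.
P8: dominated by P1 (salary ask 188≤240, interview score 6.0≥3.7, start delay 3≤16).
P9: not dominated (best interview score).
Pareto-optimal: P1, P2, P3, P4, P7, P9 → 6.

6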